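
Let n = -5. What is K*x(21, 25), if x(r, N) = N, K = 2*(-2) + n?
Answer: -225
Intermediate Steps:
K = -9 (K = 2*(-2) - 5 = -4 - 5 = -9)
K*x(21, 25) = -9*25 = -225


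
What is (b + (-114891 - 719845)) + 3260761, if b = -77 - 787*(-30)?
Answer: 2449558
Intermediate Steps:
b = 23533 (b = -77 + 23610 = 23533)
(b + (-114891 - 719845)) + 3260761 = (23533 + (-114891 - 719845)) + 3260761 = (23533 - 834736) + 3260761 = -811203 + 3260761 = 2449558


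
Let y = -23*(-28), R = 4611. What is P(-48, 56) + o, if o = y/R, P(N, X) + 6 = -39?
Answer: -206851/4611 ≈ -44.860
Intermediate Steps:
P(N, X) = -45 (P(N, X) = -6 - 39 = -45)
y = 644
o = 644/4611 ≈ 0.13967
P(-48, 56) + o = -45 + 644/4611 = -206851/4611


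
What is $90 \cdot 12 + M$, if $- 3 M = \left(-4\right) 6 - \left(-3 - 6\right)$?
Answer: $1085$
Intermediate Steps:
$M = 5$ ($M = - \frac{\left(-4\right) 6 - \left(-3 - 6\right)}{3} = - \frac{-24 - \left(-3 - 6\right)}{3} = - \frac{-24 - -9}{3} = - \frac{-24 + 9}{3} = \left(- \frac{1}{3}\right) \left(-15\right) = 5$)
$90 \cdot 12 + M = 90 \cdot 12 + 5 = 1080 + 5 = 1085$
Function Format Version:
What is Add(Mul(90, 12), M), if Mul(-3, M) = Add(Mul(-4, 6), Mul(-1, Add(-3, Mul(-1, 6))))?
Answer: 1085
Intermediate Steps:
M = 5 (M = Mul(Rational(-1, 3), Add(Mul(-4, 6), Mul(-1, Add(-3, Mul(-1, 6))))) = Mul(Rational(-1, 3), Add(-24, Mul(-1, Add(-3, -6)))) = Mul(Rational(-1, 3), Add(-24, Mul(-1, -9))) = Mul(Rational(-1, 3), Add(-24, 9)) = Mul(Rational(-1, 3), -15) = 5)
Add(Mul(90, 12), M) = Add(Mul(90, 12), 5) = Add(1080, 5) = 1085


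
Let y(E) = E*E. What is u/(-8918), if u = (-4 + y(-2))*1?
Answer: 0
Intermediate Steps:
y(E) = E**2
u = 0 (u = (-4 + (-2)**2)*1 = (-4 + 4)*1 = 0*1 = 0)
u/(-8918) = 0/(-8918) = -1/8918*0 = 0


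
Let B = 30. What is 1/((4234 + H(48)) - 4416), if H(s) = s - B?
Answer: -1/164 ≈ -0.0060976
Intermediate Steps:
H(s) = -30 + s (H(s) = s - 1*30 = s - 30 = -30 + s)
1/((4234 + H(48)) - 4416) = 1/((4234 + (-30 + 48)) - 4416) = 1/((4234 + 18) - 4416) = 1/(4252 - 4416) = 1/(-164) = -1/164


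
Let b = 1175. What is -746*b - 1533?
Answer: -878083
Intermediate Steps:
-746*b - 1533 = -746*1175 - 1533 = -876550 - 1533 = -878083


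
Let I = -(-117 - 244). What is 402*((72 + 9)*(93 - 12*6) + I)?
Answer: 828924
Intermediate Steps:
I = 361 (I = -1*(-361) = 361)
402*((72 + 9)*(93 - 12*6) + I) = 402*((72 + 9)*(93 - 12*6) + 361) = 402*(81*(93 - 72) + 361) = 402*(81*21 + 361) = 402*(1701 + 361) = 402*2062 = 828924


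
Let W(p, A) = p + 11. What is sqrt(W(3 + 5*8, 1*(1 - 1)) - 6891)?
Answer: I*sqrt(6837) ≈ 82.686*I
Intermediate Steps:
W(p, A) = 11 + p
sqrt(W(3 + 5*8, 1*(1 - 1)) - 6891) = sqrt((11 + (3 + 5*8)) - 6891) = sqrt((11 + (3 + 40)) - 6891) = sqrt((11 + 43) - 6891) = sqrt(54 - 6891) = sqrt(-6837) = I*sqrt(6837)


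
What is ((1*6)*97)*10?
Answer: 5820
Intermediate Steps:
((1*6)*97)*10 = (6*97)*10 = 582*10 = 5820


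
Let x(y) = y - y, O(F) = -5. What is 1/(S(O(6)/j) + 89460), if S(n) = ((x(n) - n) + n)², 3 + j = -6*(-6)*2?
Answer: 1/89460 ≈ 1.1178e-5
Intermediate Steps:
x(y) = 0
j = 69 (j = -3 - 6*(-6)*2 = -3 + 36*2 = -3 + 72 = 69)
S(n) = 0 (S(n) = ((0 - n) + n)² = (-n + n)² = 0² = 0)
1/(S(O(6)/j) + 89460) = 1/(0 + 89460) = 1/89460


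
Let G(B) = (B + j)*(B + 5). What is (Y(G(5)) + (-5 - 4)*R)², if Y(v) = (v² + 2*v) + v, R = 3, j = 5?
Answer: 105534529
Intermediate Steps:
G(B) = (5 + B)² (G(B) = (B + 5)*(B + 5) = (5 + B)*(5 + B) = (5 + B)²)
Y(v) = v² + 3*v
(Y(G(5)) + (-5 - 4)*R)² = ((25 + 5² + 10*5)*(3 + (25 + 5² + 10*5)) + (-5 - 4)*3)² = ((25 + 25 + 50)*(3 + (25 + 25 + 50)) - 9*3)² = (100*(3 + 100) - 27)² = (100*103 - 27)² = (10300 - 27)² = 10273² = 105534529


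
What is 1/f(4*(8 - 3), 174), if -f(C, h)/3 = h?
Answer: -1/522 ≈ -0.0019157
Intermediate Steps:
f(C, h) = -3*h
1/f(4*(8 - 3), 174) = 1/(-3*174) = 1/(-522) = -1/522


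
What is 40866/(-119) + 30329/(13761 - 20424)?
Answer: -39414187/113271 ≈ -347.96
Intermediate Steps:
40866/(-119) + 30329/(13761 - 20424) = 40866*(-1/119) + 30329/(-6663) = -5838/17 + 30329*(-1/6663) = -5838/17 - 30329/6663 = -39414187/113271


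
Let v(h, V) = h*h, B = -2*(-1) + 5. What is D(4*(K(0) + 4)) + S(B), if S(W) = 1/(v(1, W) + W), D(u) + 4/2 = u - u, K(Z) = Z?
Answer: -15/8 ≈ -1.8750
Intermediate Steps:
B = 7 (B = 2 + 5 = 7)
v(h, V) = h²
D(u) = -2 (D(u) = -2 + (u - u) = -2 + 0 = -2)
S(W) = 1/(1 + W) (S(W) = 1/(1² + W) = 1/(1 + W))
D(4*(K(0) + 4)) + S(B) = -2 + 1/(1 + 7) = -2 + 1/8 = -2 + ⅛ = -15/8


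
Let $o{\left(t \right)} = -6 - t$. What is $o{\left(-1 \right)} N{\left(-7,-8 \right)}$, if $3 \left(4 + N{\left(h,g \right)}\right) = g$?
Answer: $\frac{100}{3} \approx 33.333$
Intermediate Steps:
$N{\left(h,g \right)} = -4 + \frac{g}{3}$
$o{\left(-1 \right)} N{\left(-7,-8 \right)} = \left(-6 - -1\right) \left(-4 + \frac{1}{3} \left(-8\right)\right) = \left(-6 + 1\right) \left(-4 - \frac{8}{3}\right) = \left(-5\right) \left(- \frac{20}{3}\right) = \frac{100}{3}$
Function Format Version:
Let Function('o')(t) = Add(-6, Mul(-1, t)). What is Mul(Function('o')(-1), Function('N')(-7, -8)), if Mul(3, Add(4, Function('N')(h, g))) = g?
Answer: Rational(100, 3) ≈ 33.333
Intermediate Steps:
Function('N')(h, g) = Add(-4, Mul(Rational(1, 3), g))
Mul(Function('o')(-1), Function('N')(-7, -8)) = Mul(Add(-6, Mul(-1, -1)), Add(-4, Mul(Rational(1, 3), -8))) = Mul(Add(-6, 1), Add(-4, Rational(-8, 3))) = Mul(-5, Rational(-20, 3)) = Rational(100, 3)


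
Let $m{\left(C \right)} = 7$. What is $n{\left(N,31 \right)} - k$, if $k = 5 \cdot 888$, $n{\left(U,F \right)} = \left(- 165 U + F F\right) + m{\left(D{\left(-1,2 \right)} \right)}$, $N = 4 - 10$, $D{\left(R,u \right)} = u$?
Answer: $-2482$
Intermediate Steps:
$N = -6$ ($N = 4 - 10 = -6$)
$n{\left(U,F \right)} = 7 + F^{2} - 165 U$ ($n{\left(U,F \right)} = \left(- 165 U + F F\right) + 7 = \left(- 165 U + F^{2}\right) + 7 = \left(F^{2} - 165 U\right) + 7 = 7 + F^{2} - 165 U$)
$k = 4440$
$n{\left(N,31 \right)} - k = \left(7 + 31^{2} - -990\right) - 4440 = \left(7 + 961 + 990\right) - 4440 = 1958 - 4440 = -2482$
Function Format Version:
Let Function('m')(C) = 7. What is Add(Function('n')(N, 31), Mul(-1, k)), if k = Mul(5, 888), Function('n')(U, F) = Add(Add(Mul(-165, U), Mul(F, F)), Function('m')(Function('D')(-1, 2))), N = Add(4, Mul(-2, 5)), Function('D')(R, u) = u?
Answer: -2482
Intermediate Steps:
N = -6 (N = Add(4, -10) = -6)
Function('n')(U, F) = Add(7, Pow(F, 2), Mul(-165, U)) (Function('n')(U, F) = Add(Add(Mul(-165, U), Mul(F, F)), 7) = Add(Add(Mul(-165, U), Pow(F, 2)), 7) = Add(Add(Pow(F, 2), Mul(-165, U)), 7) = Add(7, Pow(F, 2), Mul(-165, U)))
k = 4440
Add(Function('n')(N, 31), Mul(-1, k)) = Add(Add(7, Pow(31, 2), Mul(-165, -6)), Mul(-1, 4440)) = Add(Add(7, 961, 990), -4440) = Add(1958, -4440) = -2482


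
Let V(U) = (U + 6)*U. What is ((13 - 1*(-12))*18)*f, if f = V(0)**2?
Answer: 0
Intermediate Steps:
V(U) = U*(6 + U) (V(U) = (6 + U)*U = U*(6 + U))
f = 0 (f = (0*(6 + 0))**2 = (0*6)**2 = 0**2 = 0)
((13 - 1*(-12))*18)*f = ((13 - 1*(-12))*18)*0 = ((13 + 12)*18)*0 = (25*18)*0 = 450*0 = 0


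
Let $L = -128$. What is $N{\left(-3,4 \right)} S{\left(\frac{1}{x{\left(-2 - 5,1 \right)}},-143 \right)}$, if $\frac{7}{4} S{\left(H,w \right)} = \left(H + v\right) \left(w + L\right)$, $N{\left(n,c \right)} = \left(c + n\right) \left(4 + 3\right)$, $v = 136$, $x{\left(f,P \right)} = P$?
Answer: $-148508$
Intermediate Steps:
$N{\left(n,c \right)} = 7 c + 7 n$ ($N{\left(n,c \right)} = \left(c + n\right) 7 = 7 c + 7 n$)
$S{\left(H,w \right)} = \frac{4 \left(-128 + w\right) \left(136 + H\right)}{7}$ ($S{\left(H,w \right)} = \frac{4 \left(H + 136\right) \left(w - 128\right)}{7} = \frac{4 \left(136 + H\right) \left(-128 + w\right)}{7} = \frac{4 \left(-128 + w\right) \left(136 + H\right)}{7}$)
$N{\left(-3,4 \right)} S{\left(\frac{1}{x{\left(-2 - 5,1 \right)}},-143 \right)} = \left(7 \cdot 4 + 7 \left(-3\right)\right) \left(- \frac{69632}{7} - \frac{512}{7 \cdot 1} + \frac{544}{7} \left(-143\right) + \frac{4}{7} \cdot 1^{-1} \left(-143\right)\right) = \left(28 - 21\right) \left(- \frac{69632}{7} - \frac{512}{7} - \frac{77792}{7} + \frac{4}{7} \cdot 1 \left(-143\right)\right) = 7 \left(- \frac{69632}{7} - \frac{512}{7} - \frac{77792}{7} - \frac{572}{7}\right) = 7 \left(- \frac{148508}{7}\right) = -148508$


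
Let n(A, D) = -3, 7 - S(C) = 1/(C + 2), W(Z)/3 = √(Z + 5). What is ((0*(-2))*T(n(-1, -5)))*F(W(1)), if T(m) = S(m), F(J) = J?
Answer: 0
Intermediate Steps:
W(Z) = 3*√(5 + Z) (W(Z) = 3*√(Z + 5) = 3*√(5 + Z))
S(C) = 7 - 1/(2 + C) (S(C) = 7 - 1/(C + 2) = 7 - 1/(2 + C))
T(m) = (13 + 7*m)/(2 + m)
((0*(-2))*T(n(-1, -5)))*F(W(1)) = ((0*(-2))*((13 + 7*(-3))/(2 - 3)))*(3*√(5 + 1)) = (0*((13 - 21)/(-1)))*(3*√6) = (0*(-1*(-8)))*(3*√6) = (0*8)*(3*√6) = 0*(3*√6) = 0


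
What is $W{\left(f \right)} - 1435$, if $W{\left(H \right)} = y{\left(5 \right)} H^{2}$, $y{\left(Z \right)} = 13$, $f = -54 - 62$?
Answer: $173493$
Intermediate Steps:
$f = -116$ ($f = -54 - 62 = -116$)
$W{\left(H \right)} = 13 H^{2}$
$W{\left(f \right)} - 1435 = 13 \left(-116\right)^{2} - 1435 = 13 \cdot 13456 - 1435 = 174928 - 1435 = 173493$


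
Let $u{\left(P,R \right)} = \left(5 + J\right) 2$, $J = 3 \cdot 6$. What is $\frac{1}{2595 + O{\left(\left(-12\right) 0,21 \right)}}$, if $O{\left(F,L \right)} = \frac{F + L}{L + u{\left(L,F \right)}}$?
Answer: $\frac{67}{173886} \approx 0.00038531$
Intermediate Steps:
$J = 18$
$u{\left(P,R \right)} = 46$ ($u{\left(P,R \right)} = \left(5 + 18\right) 2 = 23 \cdot 2 = 46$)
$O{\left(F,L \right)} = \frac{F + L}{46 + L}$ ($O{\left(F,L \right)} = \frac{F + L}{L + 46} = \frac{F + L}{46 + L}$)
$\frac{1}{2595 + O{\left(\left(-12\right) 0,21 \right)}} = \frac{1}{2595 + \frac{\left(-12\right) 0 + 21}{46 + 21}} = \frac{1}{2595 + \frac{0 + 21}{67}} = \frac{1}{2595 + \frac{1}{67} \cdot 21} = \frac{1}{2595 + \frac{21}{67}} = \frac{1}{\frac{173886}{67}} = \frac{67}{173886}$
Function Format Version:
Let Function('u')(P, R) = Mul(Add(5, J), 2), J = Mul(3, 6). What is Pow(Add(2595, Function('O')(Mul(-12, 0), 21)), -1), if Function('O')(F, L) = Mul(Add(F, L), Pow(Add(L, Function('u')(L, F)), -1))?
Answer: Rational(67, 173886) ≈ 0.00038531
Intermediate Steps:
J = 18
Function('u')(P, R) = 46 (Function('u')(P, R) = Mul(Add(5, 18), 2) = Mul(23, 2) = 46)
Function('O')(F, L) = Mul(Pow(Add(46, L), -1), Add(F, L)) (Function('O')(F, L) = Mul(Add(F, L), Pow(Add(L, 46), -1)) = Mul(Add(F, L), Pow(Add(46, L), -1)) = Mul(Pow(Add(46, L), -1), Add(F, L)))
Pow(Add(2595, Function('O')(Mul(-12, 0), 21)), -1) = Pow(Add(2595, Mul(Pow(Add(46, 21), -1), Add(Mul(-12, 0), 21))), -1) = Pow(Add(2595, Mul(Pow(67, -1), Add(0, 21))), -1) = Pow(Add(2595, Mul(Rational(1, 67), 21)), -1) = Pow(Add(2595, Rational(21, 67)), -1) = Pow(Rational(173886, 67), -1) = Rational(67, 173886)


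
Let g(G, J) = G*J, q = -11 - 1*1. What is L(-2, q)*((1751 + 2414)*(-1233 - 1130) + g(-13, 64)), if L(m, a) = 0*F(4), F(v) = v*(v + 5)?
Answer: 0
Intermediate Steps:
q = -12 (q = -11 - 1 = -12)
F(v) = v*(5 + v)
L(m, a) = 0 (L(m, a) = 0*(4*(5 + 4)) = 0*(4*9) = 0*36 = 0)
L(-2, q)*((1751 + 2414)*(-1233 - 1130) + g(-13, 64)) = 0*((1751 + 2414)*(-1233 - 1130) - 13*64) = 0*(4165*(-2363) - 832) = 0*(-9841895 - 832) = 0*(-9842727) = 0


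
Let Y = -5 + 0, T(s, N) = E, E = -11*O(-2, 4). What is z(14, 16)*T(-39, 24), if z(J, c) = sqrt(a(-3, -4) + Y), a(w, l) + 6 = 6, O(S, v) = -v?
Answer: 44*I*sqrt(5) ≈ 98.387*I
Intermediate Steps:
E = 44 (E = -(-11)*4 = -11*(-4) = 44)
T(s, N) = 44
a(w, l) = 0 (a(w, l) = -6 + 6 = 0)
Y = -5
z(J, c) = I*sqrt(5) (z(J, c) = sqrt(0 - 5) = sqrt(-5) = I*sqrt(5))
z(14, 16)*T(-39, 24) = (I*sqrt(5))*44 = 44*I*sqrt(5)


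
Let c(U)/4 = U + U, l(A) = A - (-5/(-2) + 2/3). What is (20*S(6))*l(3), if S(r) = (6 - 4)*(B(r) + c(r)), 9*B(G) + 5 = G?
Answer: -8660/27 ≈ -320.74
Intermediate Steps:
B(G) = -5/9 + G/9
l(A) = -19/6 + A (l(A) = A - (-5*(-½) + 2*(⅓)) = A - (5/2 + ⅔) = A - 1*19/6 = A - 19/6 = -19/6 + A)
c(U) = 8*U (c(U) = 4*(U + U) = 4*(2*U) = 8*U)
S(r) = -10/9 + 146*r/9 (S(r) = (6 - 4)*((-5/9 + r/9) + 8*r) = 2*(-5/9 + 73*r/9) = -10/9 + 146*r/9)
(20*S(6))*l(3) = (20*(-10/9 + (146/9)*6))*(-19/6 + 3) = (20*(-10/9 + 292/3))*(-⅙) = (20*(866/9))*(-⅙) = (17320/9)*(-⅙) = -8660/27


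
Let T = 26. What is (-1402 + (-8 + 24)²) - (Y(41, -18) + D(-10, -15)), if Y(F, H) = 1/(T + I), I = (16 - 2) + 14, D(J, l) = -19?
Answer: -60859/54 ≈ -1127.0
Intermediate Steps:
I = 28 (I = 14 + 14 = 28)
Y(F, H) = 1/54 (Y(F, H) = 1/(26 + 28) = 1/54)
(-1402 + (-8 + 24)²) - (Y(41, -18) + D(-10, -15)) = (-1402 + (-8 + 24)²) - (1/54 - 19) = (-1402 + 16²) - 1*(-1025/54) = (-1402 + 256) + 1025/54 = -1146 + 1025/54 = -60859/54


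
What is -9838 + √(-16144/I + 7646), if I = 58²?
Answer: -9838 + 25*√10282/29 ≈ -9750.6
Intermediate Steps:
I = 3364
-9838 + √(-16144/I + 7646) = -9838 + √(-16144/3364 + 7646) = -9838 + √(-16144*1/3364 + 7646) = -9838 + √(-4036/841 + 7646) = -9838 + √(6426250/841) = -9838 + 25*√10282/29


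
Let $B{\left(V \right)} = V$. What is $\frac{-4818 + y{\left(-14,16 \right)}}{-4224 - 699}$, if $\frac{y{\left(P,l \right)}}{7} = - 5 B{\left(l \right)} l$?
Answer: $\frac{13778}{4923} \approx 2.7987$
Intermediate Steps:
$y{\left(P,l \right)} = - 35 l^{2}$ ($y{\left(P,l \right)} = 7 - 5 l l = 7 \left(- 5 l^{2}\right) = - 35 l^{2}$)
$\frac{-4818 + y{\left(-14,16 \right)}}{-4224 - 699} = \frac{-4818 - 35 \cdot 16^{2}}{-4224 - 699} = \frac{-4818 - 8960}{-4923} = \left(-4818 - 8960\right) \left(- \frac{1}{4923}\right) = \left(-13778\right) \left(- \frac{1}{4923}\right) = \frac{13778}{4923}$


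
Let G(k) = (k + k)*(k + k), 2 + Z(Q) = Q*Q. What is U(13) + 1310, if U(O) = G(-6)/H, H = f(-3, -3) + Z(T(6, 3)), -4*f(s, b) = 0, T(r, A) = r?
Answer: 22342/17 ≈ 1314.2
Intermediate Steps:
f(s, b) = 0 (f(s, b) = -1/4*0 = 0)
Z(Q) = -2 + Q**2 (Z(Q) = -2 + Q*Q = -2 + Q**2)
G(k) = 4*k**2 (G(k) = (2*k)*(2*k) = 4*k**2)
H = 34 (H = 0 + (-2 + 6**2) = 0 + (-2 + 36) = 0 + 34 = 34)
U(O) = 72/17 (U(O) = (4*(-6)**2)/34 = (4*36)*(1/34) = 144*(1/34) = 72/17)
U(13) + 1310 = 72/17 + 1310 = 22342/17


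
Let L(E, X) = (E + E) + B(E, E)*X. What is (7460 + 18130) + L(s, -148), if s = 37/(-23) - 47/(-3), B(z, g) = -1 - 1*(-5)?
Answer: 1726802/69 ≈ 25026.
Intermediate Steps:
B(z, g) = 4 (B(z, g) = -1 + 5 = 4)
s = 970/69 (s = 37*(-1/23) - 47*(-⅓) = -37/23 + 47/3 = 970/69 ≈ 14.058)
L(E, X) = 2*E + 4*X (L(E, X) = (E + E) + 4*X = 2*E + 4*X)
(7460 + 18130) + L(s, -148) = (7460 + 18130) + (2*(970/69) + 4*(-148)) = 25590 + (1940/69 - 592) = 25590 - 38908/69 = 1726802/69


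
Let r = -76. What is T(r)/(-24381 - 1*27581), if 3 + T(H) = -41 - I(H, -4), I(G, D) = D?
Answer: 20/25981 ≈ 0.00076979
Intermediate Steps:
T(H) = -40 (T(H) = -3 + (-41 - 1*(-4)) = -3 + (-41 + 4) = -3 - 37 = -40)
T(r)/(-24381 - 1*27581) = -40/(-24381 - 1*27581) = -40/(-24381 - 27581) = -40/(-51962) = -40*(-1/51962) = 20/25981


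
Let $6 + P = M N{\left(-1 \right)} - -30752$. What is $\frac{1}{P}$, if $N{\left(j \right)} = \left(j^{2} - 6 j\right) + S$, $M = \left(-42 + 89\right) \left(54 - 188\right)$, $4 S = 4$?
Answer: $- \frac{1}{19638} \approx -5.0922 \cdot 10^{-5}$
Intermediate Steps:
$S = 1$ ($S = \frac{1}{4} \cdot 4 = 1$)
$M = -6298$ ($M = 47 \left(-134\right) = -6298$)
$N{\left(j \right)} = 1 + j^{2} - 6 j$ ($N{\left(j \right)} = \left(j^{2} - 6 j\right) + 1 = 1 + j^{2} - 6 j$)
$P = -19638$ ($P = -6 - \left(-30752 + 6298 \left(1 + \left(-1\right)^{2} - -6\right)\right) = -6 + \left(- 6298 \left(1 + 1 + 6\right) + 30752\right) = -6 + \left(\left(-6298\right) 8 + 30752\right) = -6 + \left(-50384 + 30752\right) = -6 - 19632 = -19638$)
$\frac{1}{P} = \frac{1}{-19638} = - \frac{1}{19638}$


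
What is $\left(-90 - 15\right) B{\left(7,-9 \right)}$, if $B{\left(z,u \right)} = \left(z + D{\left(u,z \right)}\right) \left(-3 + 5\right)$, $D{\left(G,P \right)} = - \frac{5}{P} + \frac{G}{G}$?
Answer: $-1530$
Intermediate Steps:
$D{\left(G,P \right)} = 1 - \frac{5}{P}$ ($D{\left(G,P \right)} = - \frac{5}{P} + 1 = 1 - \frac{5}{P}$)
$B{\left(z,u \right)} = 2 z + \frac{2 \left(-5 + z\right)}{z}$ ($B{\left(z,u \right)} = \left(z + \frac{-5 + z}{z}\right) \left(-3 + 5\right) = \left(z + \frac{-5 + z}{z}\right) 2 = 2 z + \frac{2 \left(-5 + z\right)}{z}$)
$\left(-90 - 15\right) B{\left(7,-9 \right)} = \left(-90 - 15\right) \left(2 - \frac{10}{7} + 2 \cdot 7\right) = - 105 \left(2 - \frac{10}{7} + 14\right) = \left(-105\right) \frac{102}{7} = -1530$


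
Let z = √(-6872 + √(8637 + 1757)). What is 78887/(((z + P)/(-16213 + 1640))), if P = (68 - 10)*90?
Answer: -1149620251/(5220 + I*√(6872 - √10394)) ≈ -2.2018e+5 + 3470.6*I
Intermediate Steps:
P = 5220 (P = 58*90 = 5220)
z = √(-6872 + √10394) ≈ 82.28*I
78887/(((z + P)/(-16213 + 1640))) = 78887/(((√(-6872 + √10394) + 5220)/(-16213 + 1640))) = 78887/(((5220 + √(-6872 + √10394))/(-14573))) = 78887/(((5220 + √(-6872 + √10394))*(-1/14573))) = 78887/(-5220/14573 - √(-6872 + √10394)/14573)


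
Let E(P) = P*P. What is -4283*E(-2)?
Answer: -17132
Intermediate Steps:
E(P) = P**2
-4283*E(-2) = -4283*(-2)**2 = -4283*4 = -17132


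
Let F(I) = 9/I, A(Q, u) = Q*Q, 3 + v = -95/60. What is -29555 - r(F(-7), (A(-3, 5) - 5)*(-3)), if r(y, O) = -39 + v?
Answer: -354137/12 ≈ -29511.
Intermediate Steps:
v = -55/12 (v = -3 - 95/60 = -3 - 95*1/60 = -3 - 19/12 = -55/12 ≈ -4.5833)
A(Q, u) = Q²
r(y, O) = -523/12 (r(y, O) = -39 - 55/12 = -523/12)
-29555 - r(F(-7), (A(-3, 5) - 5)*(-3)) = -29555 - 1*(-523/12) = -29555 + 523/12 = -354137/12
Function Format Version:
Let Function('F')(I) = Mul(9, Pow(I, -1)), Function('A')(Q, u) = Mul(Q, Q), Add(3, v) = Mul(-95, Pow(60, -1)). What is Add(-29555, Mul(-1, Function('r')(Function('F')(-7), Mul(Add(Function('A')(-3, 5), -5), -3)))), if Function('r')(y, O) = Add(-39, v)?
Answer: Rational(-354137, 12) ≈ -29511.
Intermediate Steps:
v = Rational(-55, 12) (v = Add(-3, Mul(-95, Pow(60, -1))) = Add(-3, Mul(-95, Rational(1, 60))) = Add(-3, Rational(-19, 12)) = Rational(-55, 12) ≈ -4.5833)
Function('A')(Q, u) = Pow(Q, 2)
Function('r')(y, O) = Rational(-523, 12) (Function('r')(y, O) = Add(-39, Rational(-55, 12)) = Rational(-523, 12))
Add(-29555, Mul(-1, Function('r')(Function('F')(-7), Mul(Add(Function('A')(-3, 5), -5), -3)))) = Add(-29555, Mul(-1, Rational(-523, 12))) = Add(-29555, Rational(523, 12)) = Rational(-354137, 12)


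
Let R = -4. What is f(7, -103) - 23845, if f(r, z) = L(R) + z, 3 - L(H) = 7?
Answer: -23952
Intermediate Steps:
L(H) = -4 (L(H) = 3 - 1*7 = 3 - 7 = -4)
f(r, z) = -4 + z
f(7, -103) - 23845 = (-4 - 103) - 23845 = -107 - 23845 = -23952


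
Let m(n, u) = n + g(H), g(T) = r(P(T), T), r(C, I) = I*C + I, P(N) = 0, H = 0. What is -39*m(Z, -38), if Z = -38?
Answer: 1482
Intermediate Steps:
r(C, I) = I + C*I (r(C, I) = C*I + I = I + C*I)
g(T) = T (g(T) = T*(1 + 0) = T*1 = T)
m(n, u) = n (m(n, u) = n + 0 = n)
-39*m(Z, -38) = -39*(-38) = 1482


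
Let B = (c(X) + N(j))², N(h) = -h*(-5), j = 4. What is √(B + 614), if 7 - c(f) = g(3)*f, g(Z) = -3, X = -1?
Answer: √1190 ≈ 34.496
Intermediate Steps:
c(f) = 7 + 3*f (c(f) = 7 - (-3)*f = 7 + 3*f)
N(h) = 5*h
B = 576 (B = ((7 + 3*(-1)) + 5*4)² = ((7 - 3) + 20)² = (4 + 20)² = 24² = 576)
√(B + 614) = √(576 + 614) = √1190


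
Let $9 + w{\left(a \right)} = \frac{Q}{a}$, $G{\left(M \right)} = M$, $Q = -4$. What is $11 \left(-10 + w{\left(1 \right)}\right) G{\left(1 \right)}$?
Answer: $-253$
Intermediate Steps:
$w{\left(a \right)} = -9 - \frac{4}{a}$
$11 \left(-10 + w{\left(1 \right)}\right) G{\left(1 \right)} = 11 \left(-10 - \left(9 + \frac{4}{1}\right)\right) 1 = 11 \left(-10 - 13\right) 1 = 11 \left(-23\right) 1 = \left(-253\right) 1 = -253$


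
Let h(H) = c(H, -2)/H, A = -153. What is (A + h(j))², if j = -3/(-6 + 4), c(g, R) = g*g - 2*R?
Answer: 797449/36 ≈ 22151.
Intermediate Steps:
c(g, R) = g² - 2*R
j = 3/2 (j = -3/(-2) = -½*(-3) = 3/2 ≈ 1.5000)
h(H) = (4 + H²)/H (h(H) = (H² - 2*(-2))/H = (H² + 4)/H = (4 + H²)/H)
(A + h(j))² = (-153 + (3/2 + 4/(3/2)))² = (-153 + (3/2 + 4*(⅔)))² = (-153 + (3/2 + 8/3))² = (-153 + 25/6)² = (-893/6)² = 797449/36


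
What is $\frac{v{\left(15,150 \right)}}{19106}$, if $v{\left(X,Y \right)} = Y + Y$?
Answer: $\frac{150}{9553} \approx 0.015702$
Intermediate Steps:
$v{\left(X,Y \right)} = 2 Y$
$\frac{v{\left(15,150 \right)}}{19106} = \frac{2 \cdot 150}{19106} = 300 \cdot \frac{1}{19106} = \frac{150}{9553}$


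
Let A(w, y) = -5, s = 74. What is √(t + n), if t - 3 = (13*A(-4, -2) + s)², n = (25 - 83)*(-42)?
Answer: 6*√70 ≈ 50.200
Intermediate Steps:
n = 2436 (n = -58*(-42) = 2436)
t = 84 (t = 3 + (13*(-5) + 74)² = 3 + (-65 + 74)² = 3 + 9² = 3 + 81 = 84)
√(t + n) = √(84 + 2436) = √2520 = 6*√70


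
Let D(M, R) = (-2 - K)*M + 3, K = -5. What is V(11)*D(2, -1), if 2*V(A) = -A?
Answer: -99/2 ≈ -49.500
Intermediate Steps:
V(A) = -A/2 (V(A) = (-A)/2 = -A/2)
D(M, R) = 3 + 3*M (D(M, R) = (-2 - 1*(-5))*M + 3 = (-2 + 5)*M + 3 = 3*M + 3 = 3 + 3*M)
V(11)*D(2, -1) = (-1/2*11)*(3 + 3*2) = -11*(3 + 6)/2 = -11/2*9 = -99/2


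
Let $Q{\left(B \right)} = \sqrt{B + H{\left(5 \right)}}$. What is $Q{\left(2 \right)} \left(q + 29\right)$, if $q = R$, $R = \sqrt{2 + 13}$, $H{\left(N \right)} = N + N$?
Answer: $2 \sqrt{3} \left(29 + \sqrt{15}\right) \approx 113.88$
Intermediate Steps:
$H{\left(N \right)} = 2 N$
$Q{\left(B \right)} = \sqrt{10 + B}$ ($Q{\left(B \right)} = \sqrt{B + 2 \cdot 5} = \sqrt{B + 10} = \sqrt{10 + B}$)
$R = \sqrt{15} \approx 3.873$
$q = \sqrt{15} \approx 3.873$
$Q{\left(2 \right)} \left(q + 29\right) = \sqrt{10 + 2} \left(\sqrt{15} + 29\right) = \sqrt{12} \left(29 + \sqrt{15}\right) = 2 \sqrt{3} \left(29 + \sqrt{15}\right)$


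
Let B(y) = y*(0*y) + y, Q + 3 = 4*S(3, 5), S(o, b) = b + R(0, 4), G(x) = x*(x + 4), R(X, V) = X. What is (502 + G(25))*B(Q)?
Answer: 20859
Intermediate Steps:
G(x) = x*(4 + x)
S(o, b) = b (S(o, b) = b + 0 = b)
Q = 17 (Q = -3 + 4*5 = -3 + 20 = 17)
B(y) = y (B(y) = y*0 + y = 0 + y = y)
(502 + G(25))*B(Q) = (502 + 25*(4 + 25))*17 = (502 + 25*29)*17 = (502 + 725)*17 = 1227*17 = 20859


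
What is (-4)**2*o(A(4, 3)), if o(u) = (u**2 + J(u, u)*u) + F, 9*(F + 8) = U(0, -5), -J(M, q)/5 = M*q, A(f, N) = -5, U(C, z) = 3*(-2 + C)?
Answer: 30784/3 ≈ 10261.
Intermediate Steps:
U(C, z) = -6 + 3*C
J(M, q) = -5*M*q
F = -26/3 (F = -8 + (-6 + 3*0)/9 = -8 + (-6 + 0)/9 = -8 + (1/9)*(-6) = -8 - 2/3 = -26/3 ≈ -8.6667)
o(u) = -26/3 + u**2 - 5*u**3 (o(u) = (u**2 + (-5*u*u)*u) - 26/3 = (u**2 + (-5*u**2)*u) - 26/3 = (u**2 - 5*u**3) - 26/3 = -26/3 + u**2 - 5*u**3)
(-4)**2*o(A(4, 3)) = (-4)**2*(-26/3 + (-5)**2 - 5*(-5)**3) = 16*(-26/3 + 25 - 5*(-125)) = 16*(-26/3 + 25 + 625) = 16*(1924/3) = 30784/3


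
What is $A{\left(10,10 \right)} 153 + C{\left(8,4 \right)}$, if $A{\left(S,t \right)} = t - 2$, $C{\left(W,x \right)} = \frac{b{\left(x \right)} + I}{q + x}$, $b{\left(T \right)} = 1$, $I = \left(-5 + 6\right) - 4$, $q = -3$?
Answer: $1222$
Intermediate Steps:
$I = -3$ ($I = 1 - 4 = -3$)
$C{\left(W,x \right)} = - \frac{2}{-3 + x}$ ($C{\left(W,x \right)} = \frac{1 - 3}{-3 + x} = - \frac{2}{-3 + x}$)
$A{\left(S,t \right)} = -2 + t$
$A{\left(10,10 \right)} 153 + C{\left(8,4 \right)} = \left(-2 + 10\right) 153 - \frac{2}{-3 + 4} = 8 \cdot 153 - \frac{2}{1} = 1224 - 2 = 1222$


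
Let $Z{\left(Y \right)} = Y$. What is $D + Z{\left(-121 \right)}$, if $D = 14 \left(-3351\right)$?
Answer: $-47035$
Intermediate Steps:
$D = -46914$
$D + Z{\left(-121 \right)} = -46914 - 121 = -47035$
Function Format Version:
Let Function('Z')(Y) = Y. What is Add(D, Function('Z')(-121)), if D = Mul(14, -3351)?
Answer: -47035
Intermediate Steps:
D = -46914
Add(D, Function('Z')(-121)) = Add(-46914, -121) = -47035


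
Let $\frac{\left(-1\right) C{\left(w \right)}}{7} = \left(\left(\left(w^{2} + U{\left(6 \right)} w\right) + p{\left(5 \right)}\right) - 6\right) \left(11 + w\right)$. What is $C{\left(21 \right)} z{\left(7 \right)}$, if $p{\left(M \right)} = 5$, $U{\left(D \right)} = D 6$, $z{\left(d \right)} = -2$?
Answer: $535808$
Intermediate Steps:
$U{\left(D \right)} = 6 D$
$C{\left(w \right)} = - 7 \left(11 + w\right) \left(-1 + w^{2} + 36 w\right)$ ($C{\left(w \right)} = - 7 \left(\left(\left(w^{2} + 6 \cdot 6 w\right) + 5\right) - 6\right) \left(11 + w\right) = - 7 \left(\left(\left(w^{2} + 36 w\right) + 5\right) - 6\right) \left(11 + w\right) = - 7 \left(\left(5 + w^{2} + 36 w\right) - 6\right) \left(11 + w\right) = - 7 \left(-1 + w^{2} + 36 w\right) \left(11 + w\right) = - 7 \left(11 + w\right) \left(-1 + w^{2} + 36 w\right)$)
$C{\left(21 \right)} z{\left(7 \right)} = \left(77 - 58065 - 329 \cdot 21^{2} - 7 \cdot 21^{3}\right) \left(-2\right) = \left(77 - 58065 - 145089 - 64827\right) \left(-2\right) = \left(-267904\right) \left(-2\right) = 535808$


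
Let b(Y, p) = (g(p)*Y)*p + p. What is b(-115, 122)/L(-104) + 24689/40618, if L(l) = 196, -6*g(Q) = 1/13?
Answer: 333459215/155241996 ≈ 2.1480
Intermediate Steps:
g(Q) = -1/78 (g(Q) = -1/6/13 = -1/6*1/13 = -1/78)
b(Y, p) = p - Y*p/78 (b(Y, p) = (-Y/78)*p + p = -Y*p/78 + p = p - Y*p/78)
b(-115, 122)/L(-104) + 24689/40618 = ((1/78)*122*(78 - 1*(-115)))/196 + 24689/40618 = ((1/78)*122*(78 + 115))*(1/196) + 24689*(1/40618) = ((1/78)*122*193)*(1/196) + 24689/40618 = (11773/39)*(1/196) + 24689/40618 = 11773/7644 + 24689/40618 = 333459215/155241996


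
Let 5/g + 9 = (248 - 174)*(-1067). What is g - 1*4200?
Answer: -331661405/78967 ≈ -4200.0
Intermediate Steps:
g = -5/78967 (g = 5/(-9 + (248 - 174)*(-1067)) = 5/(-9 + 74*(-1067)) = 5/(-9 - 78958) = 5/(-78967) = 5*(-1/78967) = -5/78967 ≈ -6.3318e-5)
g - 1*4200 = -5/78967 - 1*4200 = -5/78967 - 4200 = -331661405/78967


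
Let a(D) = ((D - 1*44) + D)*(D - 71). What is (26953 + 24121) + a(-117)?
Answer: 103338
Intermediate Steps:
a(D) = (-71 + D)*(-44 + 2*D) (a(D) = ((D - 44) + D)*(-71 + D) = ((-44 + D) + D)*(-71 + D) = (-44 + 2*D)*(-71 + D) = (-71 + D)*(-44 + 2*D))
(26953 + 24121) + a(-117) = (26953 + 24121) + (3124 - 186*(-117) + 2*(-117)²) = 51074 + (3124 + 21762 + 2*13689) = 51074 + (3124 + 21762 + 27378) = 51074 + 52264 = 103338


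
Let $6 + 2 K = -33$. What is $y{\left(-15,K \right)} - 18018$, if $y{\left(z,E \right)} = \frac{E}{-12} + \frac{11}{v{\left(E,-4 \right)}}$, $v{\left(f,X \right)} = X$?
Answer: $- \frac{144153}{8} \approx -18019.0$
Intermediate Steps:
$K = - \frac{39}{2}$ ($K = -3 + \frac{1}{2} \left(-33\right) = -3 - \frac{33}{2} = - \frac{39}{2} \approx -19.5$)
$y{\left(z,E \right)} = - \frac{11}{4} - \frac{E}{12}$ ($y{\left(z,E \right)} = \frac{E}{-12} + \frac{11}{-4} = E \left(- \frac{1}{12}\right) + 11 \left(- \frac{1}{4}\right) = - \frac{E}{12} - \frac{11}{4} = - \frac{11}{4} - \frac{E}{12}$)
$y{\left(-15,K \right)} - 18018 = \left(- \frac{11}{4} - - \frac{13}{8}\right) - 18018 = \left(- \frac{11}{4} + \frac{13}{8}\right) - 18018 = - \frac{9}{8} - 18018 = - \frac{144153}{8}$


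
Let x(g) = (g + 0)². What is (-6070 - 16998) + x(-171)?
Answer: 6173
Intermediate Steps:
x(g) = g²
(-6070 - 16998) + x(-171) = (-6070 - 16998) + (-171)² = -23068 + 29241 = 6173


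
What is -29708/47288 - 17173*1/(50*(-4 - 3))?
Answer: 50104939/1034425 ≈ 48.438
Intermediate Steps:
-29708/47288 - 17173*1/(50*(-4 - 3)) = -29708*1/47288 - 17173/((-7*50)) = -7427/11822 - 17173/(-350) = -7427/11822 - 17173*(-1/350) = -7427/11822 + 17173/350 = 50104939/1034425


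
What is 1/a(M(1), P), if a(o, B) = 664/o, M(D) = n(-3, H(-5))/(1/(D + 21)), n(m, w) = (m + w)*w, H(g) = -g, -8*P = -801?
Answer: 55/166 ≈ 0.33133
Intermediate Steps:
P = 801/8 (P = -⅛*(-801) = 801/8 ≈ 100.13)
n(m, w) = w*(m + w)
M(D) = 210 + 10*D (M(D) = ((-1*(-5))*(-3 - 1*(-5)))/(1/(D + 21)) = (5*(-3 + 5))/(1/(21 + D)) = (5*2)*(21 + D) = 10*(21 + D) = 210 + 10*D)
1/a(M(1), P) = 1/(664/(210 + 10*1)) = 1/(664/(210 + 10)) = 1/(664/220) = 1/(664*(1/220)) = 1/(166/55) = 55/166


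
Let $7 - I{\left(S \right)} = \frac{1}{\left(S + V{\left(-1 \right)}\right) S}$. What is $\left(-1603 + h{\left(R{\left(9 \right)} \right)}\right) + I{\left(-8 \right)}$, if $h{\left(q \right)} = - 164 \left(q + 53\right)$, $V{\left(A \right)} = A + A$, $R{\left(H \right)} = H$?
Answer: $- \frac{941121}{80} \approx -11764.0$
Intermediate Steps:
$V{\left(A \right)} = 2 A$
$h{\left(q \right)} = -8692 - 164 q$ ($h{\left(q \right)} = - 164 \left(53 + q\right) = -8692 - 164 q$)
$I{\left(S \right)} = 7 - \frac{1}{S \left(-2 + S\right)}$ ($I{\left(S \right)} = 7 - \frac{1}{\left(S + 2 \left(-1\right)\right) S} = 7 - \frac{1}{\left(S - 2\right) S} = 7 - \frac{1}{\left(-2 + S\right) S} = 7 - \frac{1}{S \left(-2 + S\right)}$)
$\left(-1603 + h{\left(R{\left(9 \right)} \right)}\right) + I{\left(-8 \right)} = \left(-1603 - 10168\right) + \frac{-1 - -112 + 7 \left(-8\right)^{2}}{\left(-8\right) \left(-2 - 8\right)} = \left(-1603 - 10168\right) - \frac{-1 + 112 + 7 \cdot 64}{8 \left(-10\right)} = \left(-1603 - 10168\right) - - \frac{-1 + 112 + 448}{80} = -11771 - \left(- \frac{1}{80}\right) 559 = -11771 + \frac{559}{80} = - \frac{941121}{80}$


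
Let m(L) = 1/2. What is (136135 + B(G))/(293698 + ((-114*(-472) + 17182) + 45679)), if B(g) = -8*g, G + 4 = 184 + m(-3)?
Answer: 44897/136789 ≈ 0.32822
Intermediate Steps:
m(L) = ½
G = 361/2 (G = -4 + (184 + ½) = -4 + 369/2 = 361/2 ≈ 180.50)
(136135 + B(G))/(293698 + ((-114*(-472) + 17182) + 45679)) = (136135 - 8*361/2)/(293698 + ((-114*(-472) + 17182) + 45679)) = (136135 - 1444)/(293698 + ((53808 + 17182) + 45679)) = 134691/(293698 + (70990 + 45679)) = 134691/(293698 + 116669) = 134691/410367 = 134691*(1/410367) = 44897/136789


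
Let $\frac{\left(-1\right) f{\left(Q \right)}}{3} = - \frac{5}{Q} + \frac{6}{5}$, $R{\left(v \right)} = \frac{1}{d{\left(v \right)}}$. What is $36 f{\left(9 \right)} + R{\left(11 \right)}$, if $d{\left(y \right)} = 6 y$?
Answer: $- \frac{22963}{330} \approx -69.585$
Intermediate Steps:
$R{\left(v \right)} = \frac{1}{6 v}$
$f{\left(Q \right)} = - \frac{18}{5} + \frac{15}{Q}$ ($f{\left(Q \right)} = - 3 \left(- \frac{5}{Q} + \frac{6}{5}\right) = - 3 \left(\frac{6}{5} - \frac{5}{Q}\right) = - \frac{18}{5} + \frac{15}{Q}$)
$36 f{\left(9 \right)} + R{\left(11 \right)} = 36 \left(- \frac{18}{5} + \frac{15}{9}\right) + \frac{1}{6 \cdot 11} = 36 \left(- \frac{18}{5} + 15 \cdot \frac{1}{9}\right) + \frac{1}{6} \cdot \frac{1}{11} = 36 \left(- \frac{18}{5} + \frac{5}{3}\right) + \frac{1}{66} = 36 \left(- \frac{29}{15}\right) + \frac{1}{66} = - \frac{348}{5} + \frac{1}{66} = - \frac{22963}{330}$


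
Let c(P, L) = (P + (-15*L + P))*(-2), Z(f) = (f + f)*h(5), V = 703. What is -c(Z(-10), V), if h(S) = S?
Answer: -21490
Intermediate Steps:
Z(f) = 10*f (Z(f) = (f + f)*5 = (2*f)*5 = 10*f)
c(P, L) = -4*P + 30*L (c(P, L) = (P + (P - 15*L))*(-2) = (-15*L + 2*P)*(-2) = -4*P + 30*L)
-c(Z(-10), V) = -(-40*(-10) + 30*703) = -(-4*(-100) + 21090) = -(400 + 21090) = -1*21490 = -21490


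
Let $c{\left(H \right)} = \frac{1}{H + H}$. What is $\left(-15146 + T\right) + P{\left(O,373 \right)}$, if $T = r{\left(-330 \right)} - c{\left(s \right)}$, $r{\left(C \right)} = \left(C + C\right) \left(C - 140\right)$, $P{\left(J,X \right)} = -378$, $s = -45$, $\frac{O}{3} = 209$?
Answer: $\frac{26520841}{90} \approx 2.9468 \cdot 10^{5}$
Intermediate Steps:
$O = 627$ ($O = 3 \cdot 209 = 627$)
$r{\left(C \right)} = 2 C \left(-140 + C\right)$
$c{\left(H \right)} = \frac{1}{2 H}$
$T = \frac{27918001}{90}$ ($T = 2 \left(-330\right) \left(-140 - 330\right) - \frac{1}{2 \left(-45\right)} = 2 \left(-330\right) \left(-470\right) - \frac{1}{2} \left(- \frac{1}{45}\right) = 310200 - - \frac{1}{90} = 310200 + \frac{1}{90} = \frac{27918001}{90} \approx 3.102 \cdot 10^{5}$)
$\left(-15146 + T\right) + P{\left(O,373 \right)} = \left(-15146 + \frac{27918001}{90}\right) - 378 = \frac{26554861}{90} - 378 = \frac{26520841}{90}$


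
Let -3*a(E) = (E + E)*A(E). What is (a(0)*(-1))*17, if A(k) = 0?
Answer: 0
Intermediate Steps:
a(E) = 0 (a(E) = -(E + E)*0/3 = -2*E*0/3 = -⅓*0 = 0)
(a(0)*(-1))*17 = (0*(-1))*17 = 0*17 = 0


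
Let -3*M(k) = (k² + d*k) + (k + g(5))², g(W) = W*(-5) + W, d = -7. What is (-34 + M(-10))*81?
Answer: -31644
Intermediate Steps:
g(W) = -4*W (g(W) = -5*W + W = -4*W)
M(k) = -k²/3 - (-20 + k)²/3 + 7*k/3 (M(k) = -((k² - 7*k) + (k - 4*5)²)/3 = -((k² - 7*k) + (k - 20)²)/3 = -((k² - 7*k) + (-20 + k)²)/3 = -(k² + (-20 + k)² - 7*k)/3 = -k²/3 - (-20 + k)²/3 + 7*k/3)
(-34 + M(-10))*81 = (-34 + (-400/3 - ⅔*(-10)² + (47/3)*(-10)))*81 = (-34 + (-400/3 - ⅔*100 - 470/3))*81 = (-34 + (-400/3 - 200/3 - 470/3))*81 = (-34 - 1070/3)*81 = -1172/3*81 = -31644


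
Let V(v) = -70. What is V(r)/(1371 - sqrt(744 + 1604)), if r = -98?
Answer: -95970/1877293 - 140*sqrt(587)/1877293 ≈ -0.052928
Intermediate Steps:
V(r)/(1371 - sqrt(744 + 1604)) = -70/(1371 - sqrt(744 + 1604)) = -70/(1371 - sqrt(2348)) = -70/(1371 - 2*sqrt(587))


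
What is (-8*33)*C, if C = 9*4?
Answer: -9504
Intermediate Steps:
C = 36
(-8*33)*C = -8*33*36 = -264*36 = -9504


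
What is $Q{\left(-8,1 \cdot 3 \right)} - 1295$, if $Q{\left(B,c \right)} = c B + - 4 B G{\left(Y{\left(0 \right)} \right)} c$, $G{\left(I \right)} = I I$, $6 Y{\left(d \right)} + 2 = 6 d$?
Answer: $- \frac{3925}{3} \approx -1308.3$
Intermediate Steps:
$Y{\left(d \right)} = - \frac{1}{3} + d$ ($Y{\left(d \right)} = - \frac{1}{3} + \frac{6 d}{6} = - \frac{1}{3} + d$)
$G{\left(I \right)} = I^{2}$
$Q{\left(B,c \right)} = \frac{5 B c}{9}$ ($Q{\left(B,c \right)} = c B + - 4 B \left(- \frac{1}{3} + 0\right)^{2} c = B c + - 4 B \left(- \frac{1}{3}\right)^{2} c = B c + - 4 B \frac{1}{9} c = B c + - \frac{4 B}{9} c = B c - \frac{4 B c}{9} = \frac{5 B c}{9}$)
$Q{\left(-8,1 \cdot 3 \right)} - 1295 = \frac{5}{9} \left(-8\right) 1 \cdot 3 - 1295 = \frac{5}{9} \left(-8\right) 3 - 1295 = - \frac{40}{3} - 1295 = - \frac{3925}{3}$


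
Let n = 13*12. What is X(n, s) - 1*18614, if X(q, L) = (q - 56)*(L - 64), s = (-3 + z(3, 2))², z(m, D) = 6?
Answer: -24114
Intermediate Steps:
n = 156
s = 9 (s = (-3 + 6)² = 3² = 9)
X(q, L) = (-64 + L)*(-56 + q) (X(q, L) = (-56 + q)*(-64 + L) = (-64 + L)*(-56 + q))
X(n, s) - 1*18614 = (3584 - 64*156 - 56*9 + 9*156) - 1*18614 = (3584 - 9984 - 504 + 1404) - 18614 = -5500 - 18614 = -24114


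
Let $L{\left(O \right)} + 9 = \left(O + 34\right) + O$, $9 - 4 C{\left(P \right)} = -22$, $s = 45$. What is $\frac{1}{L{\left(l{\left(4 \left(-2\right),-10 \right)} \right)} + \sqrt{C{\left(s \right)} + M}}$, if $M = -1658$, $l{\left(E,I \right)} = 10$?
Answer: $\frac{180}{14701} - \frac{2 i \sqrt{6601}}{14701} \approx 0.012244 - 0.011053 i$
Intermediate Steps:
$C{\left(P \right)} = \frac{31}{4}$ ($C{\left(P \right)} = \frac{9}{4} - - \frac{11}{2} = \frac{9}{4} + \frac{11}{2} = \frac{31}{4}$)
$L{\left(O \right)} = 25 + 2 O$ ($L{\left(O \right)} = -9 + \left(\left(O + 34\right) + O\right) = -9 + \left(\left(34 + O\right) + O\right) = -9 + \left(34 + 2 O\right) = 25 + 2 O$)
$\frac{1}{L{\left(l{\left(4 \left(-2\right),-10 \right)} \right)} + \sqrt{C{\left(s \right)} + M}} = \frac{1}{\left(25 + 2 \cdot 10\right) + \sqrt{\frac{31}{4} - 1658}} = \frac{1}{\left(25 + 20\right) + \sqrt{- \frac{6601}{4}}} = \frac{1}{45 + \frac{i \sqrt{6601}}{2}}$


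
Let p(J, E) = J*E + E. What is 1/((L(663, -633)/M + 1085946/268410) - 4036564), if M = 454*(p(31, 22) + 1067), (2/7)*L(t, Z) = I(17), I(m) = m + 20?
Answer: -446813180/1803588189303447 ≈ -2.4774e-7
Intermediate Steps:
I(m) = 20 + m
p(J, E) = E + E*J (p(J, E) = E*J + E = E + E*J)
L(t, Z) = 259/2 (L(t, Z) = 7*(20 + 17)/2 = (7/2)*37 = 259/2)
M = 804034 (M = 454*(22*(1 + 31) + 1067) = 454*(22*32 + 1067) = 454*(704 + 1067) = 454*1771 = 804034)
1/((L(663, -633)/M + 1085946/268410) - 4036564) = 1/(((259/2)/804034 + 1085946/268410) - 4036564) = 1/(((259/2)*(1/804034) + 1085946*(1/268410)) - 4036564) = 1/((37/229724 + 180991/44735) - 4036564) = 1/(1807810073/446813180 - 4036564) = 1/(-1803588189303447/446813180) = -446813180/1803588189303447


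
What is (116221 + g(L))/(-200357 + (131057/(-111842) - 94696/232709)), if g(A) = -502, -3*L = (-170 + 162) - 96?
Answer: -3011776751614182/5214660595205591 ≈ -0.57756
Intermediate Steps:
L = 104/3 (L = -((-170 + 162) - 96)/3 = -(-8 - 96)/3 = -⅓*(-104) = 104/3 ≈ 34.667)
(116221 + g(L))/(-200357 + (131057/(-111842) - 94696/232709)) = (116221 - 502)/(-200357 + (131057/(-111842) - 94696/232709)) = 115719/(-200357 + (131057*(-1/111842) - 94696*1/232709)) = 115719/(-200357 + (-131057/111842 - 94696/232709)) = 115719/(-200357 - 41089133445/26026639978) = 115719/(-5214660595205591/26026639978) = 115719*(-26026639978/5214660595205591) = -3011776751614182/5214660595205591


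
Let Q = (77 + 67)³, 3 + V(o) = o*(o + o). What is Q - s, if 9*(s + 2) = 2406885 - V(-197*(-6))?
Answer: 3029026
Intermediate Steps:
V(o) = -3 + 2*o² (V(o) = -3 + o*(o + o) = -3 + o*(2*o) = -3 + 2*o²)
s = -43042 (s = -2 + (2406885 - (-3 + 2*(-197*(-6))²))/9 = -2 + (2406885 - (-3 + 2*1182²))/9 = -2 + (2406885 - (-3 + 2*1397124))/9 = -2 + (2406885 - (-3 + 2794248))/9 = -2 + (2406885 - 1*2794245)/9 = -2 + (2406885 - 2794245)/9 = -2 + (⅑)*(-387360) = -2 - 43040 = -43042)
Q = 2985984 (Q = 144³ = 2985984)
Q - s = 2985984 - 1*(-43042) = 2985984 + 43042 = 3029026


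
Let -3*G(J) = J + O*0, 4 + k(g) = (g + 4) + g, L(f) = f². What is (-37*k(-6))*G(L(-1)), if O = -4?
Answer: -148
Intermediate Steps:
k(g) = 2*g (k(g) = -4 + ((g + 4) + g) = -4 + ((4 + g) + g) = -4 + (4 + 2*g) = 2*g)
G(J) = -J/3 (G(J) = -(J - 4*0)/3 = -(J + 0)/3 = -J/3)
(-37*k(-6))*G(L(-1)) = (-74*(-6))*(-⅓*(-1)²) = (-37*(-12))*(-⅓*1) = 444*(-⅓) = -148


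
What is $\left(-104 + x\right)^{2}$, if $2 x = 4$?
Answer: $10404$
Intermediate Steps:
$x = 2$ ($x = \frac{1}{2} \cdot 4 = 2$)
$\left(-104 + x\right)^{2} = \left(-104 + 2\right)^{2} = \left(-102\right)^{2} = 10404$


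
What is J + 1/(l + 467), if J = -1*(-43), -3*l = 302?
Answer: 47260/1099 ≈ 43.003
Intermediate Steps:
l = -302/3 (l = -⅓*302 = -302/3 ≈ -100.67)
J = 43
J + 1/(l + 467) = 43 + 1/(-302/3 + 467) = 43 + 1/(1099/3) = 43 + 3/1099 = 47260/1099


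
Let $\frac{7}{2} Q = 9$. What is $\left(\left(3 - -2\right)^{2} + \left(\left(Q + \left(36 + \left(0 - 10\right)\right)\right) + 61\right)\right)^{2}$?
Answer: $\frac{643204}{49} \approx 13127.0$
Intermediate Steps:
$Q = \frac{18}{7}$ ($Q = \frac{2}{7} \cdot 9 = \frac{18}{7} \approx 2.5714$)
$\left(\left(3 - -2\right)^{2} + \left(\left(Q + \left(36 + \left(0 - 10\right)\right)\right) + 61\right)\right)^{2} = \left(\left(3 - -2\right)^{2} + \left(\left(\frac{18}{7} + \left(36 + \left(0 - 10\right)\right)\right) + 61\right)\right)^{2} = \left(\left(3 + 2\right)^{2} + \left(\left(\frac{18}{7} + \left(36 + \left(0 - 10\right)\right)\right) + 61\right)\right)^{2} = \left(5^{2} + \left(\left(\frac{18}{7} + \left(36 - 10\right)\right) + 61\right)\right)^{2} = \left(25 + \left(\left(\frac{18}{7} + 26\right) + 61\right)\right)^{2} = \left(25 + \left(\frac{200}{7} + 61\right)\right)^{2} = \left(25 + \frac{627}{7}\right)^{2} = \left(\frac{802}{7}\right)^{2} = \frac{643204}{49}$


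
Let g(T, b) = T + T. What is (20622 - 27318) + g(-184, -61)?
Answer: -7064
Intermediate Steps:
g(T, b) = 2*T
(20622 - 27318) + g(-184, -61) = (20622 - 27318) + 2*(-184) = -6696 - 368 = -7064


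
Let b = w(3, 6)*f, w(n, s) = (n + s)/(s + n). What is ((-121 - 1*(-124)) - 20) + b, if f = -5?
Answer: -22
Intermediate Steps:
w(n, s) = 1 (w(n, s) = (n + s)/(n + s) = 1)
b = -5 (b = 1*(-5) = -5)
((-121 - 1*(-124)) - 20) + b = ((-121 - 1*(-124)) - 20) - 5 = ((-121 + 124) - 20) - 5 = (3 - 20) - 5 = -17 - 5 = -22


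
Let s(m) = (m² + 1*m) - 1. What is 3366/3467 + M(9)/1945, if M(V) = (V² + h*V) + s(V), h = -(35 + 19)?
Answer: 5451298/6743315 ≈ 0.80840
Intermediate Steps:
h = -54 (h = -1*54 = -54)
s(m) = -1 + m + m² (s(m) = (m² + m) - 1 = (m + m²) - 1 = -1 + m + m²)
M(V) = -1 - 53*V + 2*V² (M(V) = (V² - 54*V) + (-1 + V + V²) = -1 - 53*V + 2*V²)
3366/3467 + M(9)/1945 = 3366/3467 + (-1 - 53*9 + 2*9²)/1945 = 3366*(1/3467) + (-1 - 477 + 2*81)*(1/1945) = 3366/3467 + (-1 - 477 + 162)*(1/1945) = 3366/3467 - 316*1/1945 = 3366/3467 - 316/1945 = 5451298/6743315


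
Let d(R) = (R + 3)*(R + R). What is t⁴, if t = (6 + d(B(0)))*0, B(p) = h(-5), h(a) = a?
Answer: 0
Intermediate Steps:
B(p) = -5
d(R) = 2*R*(3 + R) (d(R) = (3 + R)*(2*R) = 2*R*(3 + R))
t = 0 (t = (6 + 2*(-5)*(3 - 5))*0 = (6 + 2*(-5)*(-2))*0 = (6 + 20)*0 = 26*0 = 0)
t⁴ = 0⁴ = 0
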